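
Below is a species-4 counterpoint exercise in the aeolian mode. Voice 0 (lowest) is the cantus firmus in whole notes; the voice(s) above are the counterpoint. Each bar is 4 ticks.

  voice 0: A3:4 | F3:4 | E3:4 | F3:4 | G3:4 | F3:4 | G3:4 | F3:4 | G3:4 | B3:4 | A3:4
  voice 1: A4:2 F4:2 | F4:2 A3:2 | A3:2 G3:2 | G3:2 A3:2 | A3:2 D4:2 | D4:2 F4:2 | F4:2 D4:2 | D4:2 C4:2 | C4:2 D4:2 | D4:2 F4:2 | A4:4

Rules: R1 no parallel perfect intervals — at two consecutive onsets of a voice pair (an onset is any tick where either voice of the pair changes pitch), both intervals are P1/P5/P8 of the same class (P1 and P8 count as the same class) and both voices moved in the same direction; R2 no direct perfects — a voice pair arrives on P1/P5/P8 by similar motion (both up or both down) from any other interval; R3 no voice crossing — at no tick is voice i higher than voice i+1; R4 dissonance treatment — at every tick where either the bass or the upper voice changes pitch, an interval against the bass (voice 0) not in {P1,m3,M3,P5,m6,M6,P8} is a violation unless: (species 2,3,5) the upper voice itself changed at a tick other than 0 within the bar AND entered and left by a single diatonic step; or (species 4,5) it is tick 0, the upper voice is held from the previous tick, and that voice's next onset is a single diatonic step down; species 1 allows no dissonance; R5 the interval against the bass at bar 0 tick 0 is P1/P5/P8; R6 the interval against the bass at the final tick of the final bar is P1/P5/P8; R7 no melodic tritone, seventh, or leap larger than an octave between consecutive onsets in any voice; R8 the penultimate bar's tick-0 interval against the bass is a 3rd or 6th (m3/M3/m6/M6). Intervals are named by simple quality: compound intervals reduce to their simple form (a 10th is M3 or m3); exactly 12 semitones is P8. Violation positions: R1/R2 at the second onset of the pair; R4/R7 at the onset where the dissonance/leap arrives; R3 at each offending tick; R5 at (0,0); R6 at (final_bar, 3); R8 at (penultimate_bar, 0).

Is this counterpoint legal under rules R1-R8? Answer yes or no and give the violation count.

No (5 violations)

bar 0: v0=A3 v1=A4 (P8)
bar 1: v0=F3 v1=F4 (P8)
bar 2: v0=E3 v1=A3 (P4)
bar 3: v0=F3 v1=G3 (M2)
bar 4: v0=G3 v1=A3 (M2)
bar 5: v0=F3 v1=D4 (M6)
bar 6: v0=G3 v1=F4 (m7)
bar 7: v0=F3 v1=D4 (M6)
bar 8: v0=G3 v1=C4 (P4)
bar 9: v0=B3 v1=D4 (m3)
bar 10: v0=A3 v1=A4 (P8)
  R4 @ bar3.0: F3/G3 M2 untreated
  R4 @ bar4.0: G3/A3 M2 untreated
  R4 @ bar6.0: G3/F4 m7 untreated
  R4 @ bar8.0: G3/C4 P4 untreated
  R4 @ bar9.2: B3/F4 TT untreated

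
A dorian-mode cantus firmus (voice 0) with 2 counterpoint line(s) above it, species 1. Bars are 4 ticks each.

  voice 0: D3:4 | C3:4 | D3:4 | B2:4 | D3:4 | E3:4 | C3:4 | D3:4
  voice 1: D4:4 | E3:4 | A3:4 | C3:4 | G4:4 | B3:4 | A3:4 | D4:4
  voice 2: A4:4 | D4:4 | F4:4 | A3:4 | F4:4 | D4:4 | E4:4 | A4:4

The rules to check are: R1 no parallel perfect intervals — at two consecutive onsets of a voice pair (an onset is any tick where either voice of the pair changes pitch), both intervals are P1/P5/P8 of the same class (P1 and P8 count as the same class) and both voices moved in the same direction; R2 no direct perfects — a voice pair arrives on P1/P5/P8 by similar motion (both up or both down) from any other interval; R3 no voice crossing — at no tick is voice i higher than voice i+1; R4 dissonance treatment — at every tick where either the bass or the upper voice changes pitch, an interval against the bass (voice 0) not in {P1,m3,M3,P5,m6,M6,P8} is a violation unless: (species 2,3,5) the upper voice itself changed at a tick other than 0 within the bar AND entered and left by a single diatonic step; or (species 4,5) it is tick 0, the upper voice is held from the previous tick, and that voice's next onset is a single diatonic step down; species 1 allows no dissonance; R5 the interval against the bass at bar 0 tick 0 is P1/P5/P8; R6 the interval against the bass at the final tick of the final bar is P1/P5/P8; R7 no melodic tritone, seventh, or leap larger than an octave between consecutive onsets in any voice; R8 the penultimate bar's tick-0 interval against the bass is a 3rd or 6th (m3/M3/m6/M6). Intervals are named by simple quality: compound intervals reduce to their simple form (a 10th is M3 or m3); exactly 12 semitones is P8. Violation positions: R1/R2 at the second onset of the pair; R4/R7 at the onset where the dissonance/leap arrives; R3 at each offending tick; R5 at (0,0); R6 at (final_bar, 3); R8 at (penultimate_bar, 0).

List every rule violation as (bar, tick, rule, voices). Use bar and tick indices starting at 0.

bar 0: v0=D3 v1=D4 v2=A4 downbeat P5
bar 1: v0=C3 v1=E3 v2=D4 downbeat M2
bar 2: v0=D3 v1=A3 v2=F4 downbeat m3
bar 3: v0=B2 v1=C3 v2=A3 downbeat m7
bar 4: v0=D3 v1=G4 v2=F4 downbeat m3
bar 5: v0=E3 v1=B3 v2=D4 downbeat m7
bar 6: v0=C3 v1=A3 v2=E4 downbeat M3
bar 7: v0=D3 v1=D4 v2=A4 downbeat P5
  -> R4 @ bar 1 tick 0 v(0, 2): C3/D4 M2 untreated
  -> R7 @ bar 1 tick 0 v(1,): D4->E3 leap 10st
  -> R2 @ bar 2 tick 0 v(0, 1): C3/E3 M3 -> D3/A3 P5 similar
  -> R4 @ bar 3 tick 0 v(0, 1): B2/C3 m2 untreated
  -> R4 @ bar 3 tick 0 v(0, 2): B2/A3 m7 untreated
  -> R3 @ bar 4 tick 0 v(1, 2): G4 above F4
  -> R4 @ bar 4 tick 0 v(0, 1): D3/G4 P4 untreated
  -> R7 @ bar 4 tick 0 v(1,): C3->G4 leap 19st
  -> R3 @ bar 4 tick 1 v(1, 2): G4 above F4
  -> R3 @ bar 4 tick 2 v(1, 2): G4 above F4
  -> R3 @ bar 4 tick 3 v(1, 2): G4 above F4
  -> R4 @ bar 5 tick 0 v(0, 2): E3/D4 m7 untreated
  -> R1 @ bar 7 tick 0 v(1, 2): A3/E4 P5 -> D4/A4 P5 similar
  -> R2 @ bar 7 tick 0 v(0, 1): C3/A3 M6 -> D3/D4 P8 similar
  -> R2 @ bar 7 tick 0 v(0, 2): C3/E4 M3 -> D3/A4 P5 similar

(1, 0, R4, (0, 2))
(1, 0, R7, (1,))
(2, 0, R2, (0, 1))
(3, 0, R4, (0, 1))
(3, 0, R4, (0, 2))
(4, 0, R3, (1, 2))
(4, 0, R4, (0, 1))
(4, 0, R7, (1,))
(4, 1, R3, (1, 2))
(4, 2, R3, (1, 2))
(4, 3, R3, (1, 2))
(5, 0, R4, (0, 2))
(7, 0, R1, (1, 2))
(7, 0, R2, (0, 1))
(7, 0, R2, (0, 2))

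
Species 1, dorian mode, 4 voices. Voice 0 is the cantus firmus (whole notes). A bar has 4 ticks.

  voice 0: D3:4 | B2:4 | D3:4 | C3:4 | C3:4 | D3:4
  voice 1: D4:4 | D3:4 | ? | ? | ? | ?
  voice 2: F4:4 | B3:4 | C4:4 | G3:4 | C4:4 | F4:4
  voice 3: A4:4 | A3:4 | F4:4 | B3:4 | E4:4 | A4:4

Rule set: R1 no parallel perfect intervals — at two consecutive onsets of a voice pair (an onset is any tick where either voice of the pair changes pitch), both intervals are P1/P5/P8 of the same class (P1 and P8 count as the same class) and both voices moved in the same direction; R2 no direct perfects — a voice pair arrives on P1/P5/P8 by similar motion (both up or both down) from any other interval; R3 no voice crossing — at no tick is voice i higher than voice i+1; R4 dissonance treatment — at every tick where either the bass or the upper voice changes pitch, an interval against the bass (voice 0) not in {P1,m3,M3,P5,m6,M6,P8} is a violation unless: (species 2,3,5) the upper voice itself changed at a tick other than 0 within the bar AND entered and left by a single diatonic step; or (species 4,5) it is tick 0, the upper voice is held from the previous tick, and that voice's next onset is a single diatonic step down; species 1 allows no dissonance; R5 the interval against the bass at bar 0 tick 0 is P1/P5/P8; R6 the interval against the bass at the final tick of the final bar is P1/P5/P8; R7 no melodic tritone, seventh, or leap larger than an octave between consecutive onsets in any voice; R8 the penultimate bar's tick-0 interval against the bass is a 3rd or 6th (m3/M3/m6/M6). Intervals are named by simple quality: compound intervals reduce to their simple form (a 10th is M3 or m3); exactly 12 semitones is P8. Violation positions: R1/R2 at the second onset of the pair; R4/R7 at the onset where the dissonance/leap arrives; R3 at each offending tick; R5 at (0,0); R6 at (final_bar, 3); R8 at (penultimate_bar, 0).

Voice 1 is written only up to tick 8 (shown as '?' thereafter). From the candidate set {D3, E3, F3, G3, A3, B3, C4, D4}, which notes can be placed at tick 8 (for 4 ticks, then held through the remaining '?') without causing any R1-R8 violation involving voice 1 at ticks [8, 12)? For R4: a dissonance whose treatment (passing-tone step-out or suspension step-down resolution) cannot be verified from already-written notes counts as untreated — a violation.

D3: legal
E3: violates R4
F3: violates R2
G3: violates R4
A3: violates R2
B3: legal
C4: violates R2,R4,R7
D4: violates R2,R3

{B3, D3}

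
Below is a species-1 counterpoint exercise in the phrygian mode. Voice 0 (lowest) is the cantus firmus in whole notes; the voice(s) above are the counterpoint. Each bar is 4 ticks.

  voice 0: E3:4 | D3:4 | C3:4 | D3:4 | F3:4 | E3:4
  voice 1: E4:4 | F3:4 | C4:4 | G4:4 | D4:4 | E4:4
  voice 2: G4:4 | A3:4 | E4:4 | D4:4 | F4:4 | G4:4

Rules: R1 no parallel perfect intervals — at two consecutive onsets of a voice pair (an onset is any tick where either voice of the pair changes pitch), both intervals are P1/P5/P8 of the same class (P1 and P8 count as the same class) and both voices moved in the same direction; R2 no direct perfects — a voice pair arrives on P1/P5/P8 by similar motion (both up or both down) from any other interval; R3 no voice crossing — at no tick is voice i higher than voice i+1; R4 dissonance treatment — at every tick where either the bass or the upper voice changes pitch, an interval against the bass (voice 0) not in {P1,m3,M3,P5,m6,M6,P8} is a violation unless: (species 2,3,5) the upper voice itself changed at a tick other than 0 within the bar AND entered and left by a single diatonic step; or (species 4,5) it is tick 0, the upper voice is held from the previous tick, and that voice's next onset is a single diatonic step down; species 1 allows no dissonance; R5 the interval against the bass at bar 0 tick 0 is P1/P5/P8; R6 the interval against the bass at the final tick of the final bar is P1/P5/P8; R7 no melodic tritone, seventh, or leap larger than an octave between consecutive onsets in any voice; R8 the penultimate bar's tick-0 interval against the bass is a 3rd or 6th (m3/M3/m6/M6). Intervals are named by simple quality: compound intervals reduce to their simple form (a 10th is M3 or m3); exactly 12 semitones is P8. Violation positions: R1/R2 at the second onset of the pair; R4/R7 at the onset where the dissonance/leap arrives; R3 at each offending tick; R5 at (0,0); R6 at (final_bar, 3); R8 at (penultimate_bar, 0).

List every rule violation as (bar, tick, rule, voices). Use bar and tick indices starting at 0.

bar 0: v0=E3 v1=E4 v2=G4 downbeat m3
bar 1: v0=D3 v1=F3 v2=A3 downbeat P5
bar 2: v0=C3 v1=C4 v2=E4 downbeat M3
bar 3: v0=D3 v1=G4 v2=D4 downbeat P8
bar 4: v0=F3 v1=D4 v2=F4 downbeat P8
bar 5: v0=E3 v1=E4 v2=G4 downbeat m3
  -> R5 @ bar 0 tick 0 v(0, 2): opens on m3
  -> R2 @ bar 1 tick 0 v(0, 2): E3/G4 m3 -> D3/A3 P5 similar
  -> R7 @ bar 1 tick 0 v(1,): E4->F3 leap 11st
  -> R7 @ bar 1 tick 0 v(2,): G4->A3 leap 10st
  -> R3 @ bar 3 tick 0 v(1, 2): G4 above D4
  -> R4 @ bar 3 tick 0 v(0, 1): D3/G4 P4 untreated
  -> R3 @ bar 3 tick 1 v(1, 2): G4 above D4
  -> R3 @ bar 3 tick 2 v(1, 2): G4 above D4
  -> R3 @ bar 3 tick 3 v(1, 2): G4 above D4
  -> R1 @ bar 4 tick 0 v(0, 2): D3/D4 P8 -> F3/F4 P8 similar
  -> R8 @ bar 4 tick 0 v(0, 2): penult P8 not 3rd/6th
  -> R6 @ bar 5 tick 3 v(0, 2): closes on m3

(0, 0, R5, (0, 2))
(1, 0, R2, (0, 2))
(1, 0, R7, (1,))
(1, 0, R7, (2,))
(3, 0, R3, (1, 2))
(3, 0, R4, (0, 1))
(3, 1, R3, (1, 2))
(3, 2, R3, (1, 2))
(3, 3, R3, (1, 2))
(4, 0, R1, (0, 2))
(4, 0, R8, (0, 2))
(5, 3, R6, (0, 2))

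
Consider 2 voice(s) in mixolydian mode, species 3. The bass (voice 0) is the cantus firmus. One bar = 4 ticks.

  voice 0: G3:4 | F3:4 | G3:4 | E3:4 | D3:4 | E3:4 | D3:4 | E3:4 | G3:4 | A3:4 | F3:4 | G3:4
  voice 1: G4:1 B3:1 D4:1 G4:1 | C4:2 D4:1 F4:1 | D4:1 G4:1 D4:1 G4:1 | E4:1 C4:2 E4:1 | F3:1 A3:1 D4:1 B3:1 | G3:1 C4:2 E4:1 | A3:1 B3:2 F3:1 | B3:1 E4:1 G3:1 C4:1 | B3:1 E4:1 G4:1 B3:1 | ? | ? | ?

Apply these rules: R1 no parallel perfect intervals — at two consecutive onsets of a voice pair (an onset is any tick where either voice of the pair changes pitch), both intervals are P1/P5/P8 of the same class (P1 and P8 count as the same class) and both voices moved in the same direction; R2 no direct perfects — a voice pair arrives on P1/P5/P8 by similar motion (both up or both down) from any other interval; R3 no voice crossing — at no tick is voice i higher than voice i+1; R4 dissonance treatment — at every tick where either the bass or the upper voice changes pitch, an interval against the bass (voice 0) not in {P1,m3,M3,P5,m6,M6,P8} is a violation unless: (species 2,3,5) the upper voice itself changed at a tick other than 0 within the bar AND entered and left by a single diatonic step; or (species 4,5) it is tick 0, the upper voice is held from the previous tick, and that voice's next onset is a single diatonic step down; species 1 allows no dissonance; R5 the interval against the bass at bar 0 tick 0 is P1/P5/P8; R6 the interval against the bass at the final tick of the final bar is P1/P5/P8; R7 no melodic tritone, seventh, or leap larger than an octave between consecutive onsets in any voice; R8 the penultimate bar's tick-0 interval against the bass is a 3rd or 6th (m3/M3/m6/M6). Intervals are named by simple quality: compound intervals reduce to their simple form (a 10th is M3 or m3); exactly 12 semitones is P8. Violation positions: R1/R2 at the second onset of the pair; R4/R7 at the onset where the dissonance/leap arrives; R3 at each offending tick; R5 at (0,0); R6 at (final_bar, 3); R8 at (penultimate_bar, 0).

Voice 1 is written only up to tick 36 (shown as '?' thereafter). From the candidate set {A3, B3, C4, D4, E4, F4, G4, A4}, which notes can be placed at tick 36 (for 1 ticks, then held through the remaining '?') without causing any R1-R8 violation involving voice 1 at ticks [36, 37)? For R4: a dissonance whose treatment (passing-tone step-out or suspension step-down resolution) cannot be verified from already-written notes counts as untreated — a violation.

{A3, C4}

A3: legal
B3: violates R4
C4: legal
D4: violates R4
E4: violates R2
F4: violates R7
G4: violates R4
A4: violates R2,R7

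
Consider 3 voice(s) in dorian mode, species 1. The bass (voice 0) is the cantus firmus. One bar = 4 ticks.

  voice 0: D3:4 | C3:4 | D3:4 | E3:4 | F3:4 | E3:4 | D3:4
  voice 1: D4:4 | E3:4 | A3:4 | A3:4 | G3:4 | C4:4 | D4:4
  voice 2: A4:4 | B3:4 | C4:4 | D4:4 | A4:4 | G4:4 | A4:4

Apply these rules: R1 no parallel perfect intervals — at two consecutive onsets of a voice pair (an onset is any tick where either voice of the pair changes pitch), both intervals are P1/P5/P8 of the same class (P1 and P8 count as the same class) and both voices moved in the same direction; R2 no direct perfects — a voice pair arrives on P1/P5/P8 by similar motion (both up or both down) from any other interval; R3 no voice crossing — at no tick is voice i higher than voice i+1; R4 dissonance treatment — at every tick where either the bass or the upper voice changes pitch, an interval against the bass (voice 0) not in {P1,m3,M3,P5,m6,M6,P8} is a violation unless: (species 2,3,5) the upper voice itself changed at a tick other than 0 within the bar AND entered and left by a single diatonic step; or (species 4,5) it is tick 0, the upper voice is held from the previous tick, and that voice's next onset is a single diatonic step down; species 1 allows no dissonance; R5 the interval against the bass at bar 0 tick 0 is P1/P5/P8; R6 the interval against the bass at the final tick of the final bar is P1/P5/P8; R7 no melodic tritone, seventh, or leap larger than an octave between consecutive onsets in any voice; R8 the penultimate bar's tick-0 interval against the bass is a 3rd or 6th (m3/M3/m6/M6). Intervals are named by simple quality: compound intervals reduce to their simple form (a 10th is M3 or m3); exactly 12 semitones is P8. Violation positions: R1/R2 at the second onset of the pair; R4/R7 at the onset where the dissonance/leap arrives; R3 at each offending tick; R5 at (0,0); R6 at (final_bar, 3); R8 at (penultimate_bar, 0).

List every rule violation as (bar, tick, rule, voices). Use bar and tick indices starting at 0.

bar 0: v0=D3 v1=D4 v2=A4 downbeat P5
bar 1: v0=C3 v1=E3 v2=B3 downbeat M7
bar 2: v0=D3 v1=A3 v2=C4 downbeat m7
bar 3: v0=E3 v1=A3 v2=D4 downbeat m7
bar 4: v0=F3 v1=G3 v2=A4 downbeat M3
bar 5: v0=E3 v1=C4 v2=G4 downbeat m3
bar 6: v0=D3 v1=D4 v2=A4 downbeat P5
  -> R1 @ bar 1 tick 0 v(1, 2): D4/A4 P5 -> E3/B3 P5 similar
  -> R4 @ bar 1 tick 0 v(0, 2): C3/B3 M7 untreated
  -> R7 @ bar 1 tick 0 v(1,): D4->E3 leap 10st
  -> R7 @ bar 1 tick 0 v(2,): A4->B3 leap 10st
  -> R2 @ bar 2 tick 0 v(0, 1): C3/E3 M3 -> D3/A3 P5 similar
  -> R4 @ bar 2 tick 0 v(0, 2): D3/C4 m7 untreated
  -> R4 @ bar 3 tick 0 v(0, 1): E3/A3 P4 untreated
  -> R4 @ bar 3 tick 0 v(0, 2): E3/D4 m7 untreated
  -> R4 @ bar 4 tick 0 v(0, 1): F3/G3 M2 untreated
  -> R1 @ bar 6 tick 0 v(1, 2): C4/G4 P5 -> D4/A4 P5 similar

(1, 0, R1, (1, 2))
(1, 0, R4, (0, 2))
(1, 0, R7, (1,))
(1, 0, R7, (2,))
(2, 0, R2, (0, 1))
(2, 0, R4, (0, 2))
(3, 0, R4, (0, 1))
(3, 0, R4, (0, 2))
(4, 0, R4, (0, 1))
(6, 0, R1, (1, 2))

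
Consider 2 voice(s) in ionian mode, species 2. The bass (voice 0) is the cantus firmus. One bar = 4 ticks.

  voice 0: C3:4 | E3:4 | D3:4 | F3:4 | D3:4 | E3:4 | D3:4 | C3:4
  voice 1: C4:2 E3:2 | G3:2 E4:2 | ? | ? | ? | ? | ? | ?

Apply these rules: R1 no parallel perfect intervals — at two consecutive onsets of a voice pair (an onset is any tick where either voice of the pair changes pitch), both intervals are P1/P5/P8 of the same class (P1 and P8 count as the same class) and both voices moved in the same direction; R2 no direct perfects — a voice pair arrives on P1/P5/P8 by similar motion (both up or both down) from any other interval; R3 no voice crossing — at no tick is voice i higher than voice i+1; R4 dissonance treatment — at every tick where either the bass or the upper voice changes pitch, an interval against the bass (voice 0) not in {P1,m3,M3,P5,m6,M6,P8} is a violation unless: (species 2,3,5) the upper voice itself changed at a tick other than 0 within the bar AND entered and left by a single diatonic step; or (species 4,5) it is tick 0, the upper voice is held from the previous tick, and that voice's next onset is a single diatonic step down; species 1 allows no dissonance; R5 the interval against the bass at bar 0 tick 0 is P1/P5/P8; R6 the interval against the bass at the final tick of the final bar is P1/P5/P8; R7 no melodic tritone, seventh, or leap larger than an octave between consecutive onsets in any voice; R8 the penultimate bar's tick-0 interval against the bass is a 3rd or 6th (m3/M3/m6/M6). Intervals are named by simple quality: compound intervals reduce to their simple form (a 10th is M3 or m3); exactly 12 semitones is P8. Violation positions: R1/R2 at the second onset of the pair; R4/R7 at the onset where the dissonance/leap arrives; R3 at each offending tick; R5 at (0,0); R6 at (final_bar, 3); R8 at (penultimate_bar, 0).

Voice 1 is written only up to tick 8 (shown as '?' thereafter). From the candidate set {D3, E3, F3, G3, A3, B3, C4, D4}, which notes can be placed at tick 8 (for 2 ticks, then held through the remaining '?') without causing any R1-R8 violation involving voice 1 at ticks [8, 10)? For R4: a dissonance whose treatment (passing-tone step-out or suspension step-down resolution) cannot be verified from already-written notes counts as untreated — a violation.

D3: violates R1,R7
E3: violates R4
F3: violates R7
G3: violates R4
A3: violates R2
B3: legal
C4: violates R4
D4: violates R1

{B3}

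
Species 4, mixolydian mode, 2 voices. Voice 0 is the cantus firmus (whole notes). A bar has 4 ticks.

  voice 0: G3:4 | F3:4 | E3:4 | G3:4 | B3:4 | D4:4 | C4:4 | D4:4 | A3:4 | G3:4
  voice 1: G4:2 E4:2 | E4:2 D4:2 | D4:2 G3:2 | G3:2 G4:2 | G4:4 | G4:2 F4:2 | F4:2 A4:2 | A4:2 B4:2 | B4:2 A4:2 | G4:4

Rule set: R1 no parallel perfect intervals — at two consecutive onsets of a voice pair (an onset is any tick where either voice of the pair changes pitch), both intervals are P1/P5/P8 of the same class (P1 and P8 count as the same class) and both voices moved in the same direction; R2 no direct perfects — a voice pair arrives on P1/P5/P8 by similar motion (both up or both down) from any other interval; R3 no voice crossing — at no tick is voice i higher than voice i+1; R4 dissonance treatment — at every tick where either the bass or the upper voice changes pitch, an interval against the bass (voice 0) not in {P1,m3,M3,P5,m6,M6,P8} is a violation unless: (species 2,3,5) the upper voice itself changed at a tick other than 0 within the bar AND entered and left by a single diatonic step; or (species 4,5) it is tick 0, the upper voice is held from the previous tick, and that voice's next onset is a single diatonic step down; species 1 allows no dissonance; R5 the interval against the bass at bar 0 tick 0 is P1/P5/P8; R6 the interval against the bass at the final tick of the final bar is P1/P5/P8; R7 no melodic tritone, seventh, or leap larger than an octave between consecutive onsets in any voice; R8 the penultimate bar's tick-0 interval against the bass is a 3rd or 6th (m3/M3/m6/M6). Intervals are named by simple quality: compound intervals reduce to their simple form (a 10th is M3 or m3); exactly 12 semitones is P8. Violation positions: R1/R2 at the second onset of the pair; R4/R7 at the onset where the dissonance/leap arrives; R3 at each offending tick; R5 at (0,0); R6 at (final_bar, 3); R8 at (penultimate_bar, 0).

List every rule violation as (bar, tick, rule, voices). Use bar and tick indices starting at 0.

bar 0: v0=G3 v1=G4 downbeat P8
bar 1: v0=F3 v1=E4 downbeat M7
bar 2: v0=E3 v1=D4 downbeat m7
bar 3: v0=G3 v1=G3 downbeat P1
bar 4: v0=B3 v1=G4 downbeat m6
bar 5: v0=D4 v1=G4 downbeat P4
bar 6: v0=C4 v1=F4 downbeat P4
bar 7: v0=D4 v1=A4 downbeat P5
bar 8: v0=A3 v1=B4 downbeat M2
bar 9: v0=G3 v1=G4 downbeat P8
  -> R4 @ bar 2 tick 0 v(0, 1): E3/D4 m7 untreated
  -> R4 @ bar 6 tick 0 v(0, 1): C4/F4 P4 untreated
  -> R8 @ bar 8 tick 0 v(0, 1): penult M2 not 3rd/6th
  -> R1 @ bar 9 tick 0 v(0, 1): A3/A4 P8 -> G3/G4 P8 similar

(2, 0, R4, (0, 1))
(6, 0, R4, (0, 1))
(8, 0, R8, (0, 1))
(9, 0, R1, (0, 1))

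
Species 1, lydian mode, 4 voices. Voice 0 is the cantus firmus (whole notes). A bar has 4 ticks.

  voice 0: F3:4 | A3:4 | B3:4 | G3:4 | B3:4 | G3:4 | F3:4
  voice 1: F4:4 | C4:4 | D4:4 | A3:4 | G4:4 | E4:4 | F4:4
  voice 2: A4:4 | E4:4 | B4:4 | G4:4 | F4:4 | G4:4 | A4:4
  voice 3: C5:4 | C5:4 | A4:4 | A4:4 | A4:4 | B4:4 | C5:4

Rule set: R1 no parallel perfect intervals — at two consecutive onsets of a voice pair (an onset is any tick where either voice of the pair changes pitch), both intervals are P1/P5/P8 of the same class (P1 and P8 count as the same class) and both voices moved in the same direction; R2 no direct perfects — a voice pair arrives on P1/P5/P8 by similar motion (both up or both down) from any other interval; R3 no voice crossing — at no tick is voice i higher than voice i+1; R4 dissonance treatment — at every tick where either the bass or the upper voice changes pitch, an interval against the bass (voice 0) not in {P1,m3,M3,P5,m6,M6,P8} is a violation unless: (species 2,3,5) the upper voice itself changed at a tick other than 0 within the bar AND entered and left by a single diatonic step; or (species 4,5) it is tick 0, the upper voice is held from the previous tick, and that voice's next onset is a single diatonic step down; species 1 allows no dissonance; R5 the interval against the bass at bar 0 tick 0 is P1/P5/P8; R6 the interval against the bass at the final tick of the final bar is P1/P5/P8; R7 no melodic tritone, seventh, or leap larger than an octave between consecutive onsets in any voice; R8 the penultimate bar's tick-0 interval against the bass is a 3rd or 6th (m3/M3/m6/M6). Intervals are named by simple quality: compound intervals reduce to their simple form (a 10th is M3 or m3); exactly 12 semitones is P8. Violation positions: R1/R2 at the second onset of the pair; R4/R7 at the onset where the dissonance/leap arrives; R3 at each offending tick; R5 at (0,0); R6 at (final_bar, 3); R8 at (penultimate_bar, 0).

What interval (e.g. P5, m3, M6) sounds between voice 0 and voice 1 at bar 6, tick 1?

P8

voice 0=F3 voice 1=F4 -> P8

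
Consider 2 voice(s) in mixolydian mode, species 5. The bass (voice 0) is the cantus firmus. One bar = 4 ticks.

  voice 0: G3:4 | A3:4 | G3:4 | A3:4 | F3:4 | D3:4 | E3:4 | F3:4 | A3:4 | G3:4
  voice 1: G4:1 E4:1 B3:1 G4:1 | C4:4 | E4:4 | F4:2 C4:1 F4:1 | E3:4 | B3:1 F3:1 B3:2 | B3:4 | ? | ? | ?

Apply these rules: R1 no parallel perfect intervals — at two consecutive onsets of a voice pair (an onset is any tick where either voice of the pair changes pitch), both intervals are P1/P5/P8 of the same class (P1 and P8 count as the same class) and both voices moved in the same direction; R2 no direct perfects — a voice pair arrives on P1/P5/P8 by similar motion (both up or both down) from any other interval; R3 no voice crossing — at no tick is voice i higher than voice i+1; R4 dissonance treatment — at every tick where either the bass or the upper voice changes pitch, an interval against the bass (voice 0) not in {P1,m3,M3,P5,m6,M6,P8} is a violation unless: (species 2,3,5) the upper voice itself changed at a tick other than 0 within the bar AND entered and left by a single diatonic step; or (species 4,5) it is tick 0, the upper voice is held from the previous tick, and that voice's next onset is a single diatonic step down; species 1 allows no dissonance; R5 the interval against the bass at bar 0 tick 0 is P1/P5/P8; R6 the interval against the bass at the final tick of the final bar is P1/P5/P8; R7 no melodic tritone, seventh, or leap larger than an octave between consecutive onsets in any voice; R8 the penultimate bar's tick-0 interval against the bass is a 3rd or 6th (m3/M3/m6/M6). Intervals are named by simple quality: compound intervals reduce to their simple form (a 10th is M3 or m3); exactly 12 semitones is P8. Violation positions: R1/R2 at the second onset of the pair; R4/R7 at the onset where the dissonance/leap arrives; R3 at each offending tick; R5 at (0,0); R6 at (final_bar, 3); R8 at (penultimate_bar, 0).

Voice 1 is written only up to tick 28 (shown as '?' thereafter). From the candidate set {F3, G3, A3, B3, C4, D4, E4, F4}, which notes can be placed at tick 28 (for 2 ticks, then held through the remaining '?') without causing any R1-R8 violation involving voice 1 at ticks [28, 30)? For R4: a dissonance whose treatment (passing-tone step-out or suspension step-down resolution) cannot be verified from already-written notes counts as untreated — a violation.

F3: violates R7
G3: violates R4
A3: legal
B3: violates R4
C4: violates R1
D4: legal
E4: violates R4
F4: violates R2,R7

{A3, D4}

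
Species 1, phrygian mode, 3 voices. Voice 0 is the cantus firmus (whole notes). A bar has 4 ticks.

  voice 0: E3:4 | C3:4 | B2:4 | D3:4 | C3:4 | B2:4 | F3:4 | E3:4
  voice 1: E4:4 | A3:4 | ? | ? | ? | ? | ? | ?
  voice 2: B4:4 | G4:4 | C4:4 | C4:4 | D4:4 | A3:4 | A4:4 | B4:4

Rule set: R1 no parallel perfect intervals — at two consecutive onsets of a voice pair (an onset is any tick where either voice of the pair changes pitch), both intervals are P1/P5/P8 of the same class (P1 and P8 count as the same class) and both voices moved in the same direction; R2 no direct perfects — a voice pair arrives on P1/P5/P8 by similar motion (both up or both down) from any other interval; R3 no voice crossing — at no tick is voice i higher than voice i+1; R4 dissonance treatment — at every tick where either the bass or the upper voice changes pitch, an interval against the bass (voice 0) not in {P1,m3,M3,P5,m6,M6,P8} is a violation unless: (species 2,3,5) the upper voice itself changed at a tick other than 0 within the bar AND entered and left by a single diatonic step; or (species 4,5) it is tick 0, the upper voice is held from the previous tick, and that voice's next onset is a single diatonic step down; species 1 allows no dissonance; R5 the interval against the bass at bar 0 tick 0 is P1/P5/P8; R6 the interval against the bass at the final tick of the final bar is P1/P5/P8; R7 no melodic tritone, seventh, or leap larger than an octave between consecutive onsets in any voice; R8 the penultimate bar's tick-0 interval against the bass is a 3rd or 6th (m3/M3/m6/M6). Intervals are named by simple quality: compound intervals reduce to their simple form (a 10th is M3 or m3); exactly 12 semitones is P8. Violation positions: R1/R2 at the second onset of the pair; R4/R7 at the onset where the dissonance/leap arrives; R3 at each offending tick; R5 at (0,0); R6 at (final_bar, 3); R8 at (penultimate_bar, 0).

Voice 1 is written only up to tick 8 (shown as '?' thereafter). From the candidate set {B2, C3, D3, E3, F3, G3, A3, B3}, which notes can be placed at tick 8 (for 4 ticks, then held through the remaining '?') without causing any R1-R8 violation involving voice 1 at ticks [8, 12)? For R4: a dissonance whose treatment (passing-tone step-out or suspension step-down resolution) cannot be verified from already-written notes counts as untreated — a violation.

B2: violates R2,R7
C3: violates R2,R4
D3: legal
E3: violates R4
F3: violates R2,R4
G3: legal
A3: violates R4
B3: legal

{B3, D3, G3}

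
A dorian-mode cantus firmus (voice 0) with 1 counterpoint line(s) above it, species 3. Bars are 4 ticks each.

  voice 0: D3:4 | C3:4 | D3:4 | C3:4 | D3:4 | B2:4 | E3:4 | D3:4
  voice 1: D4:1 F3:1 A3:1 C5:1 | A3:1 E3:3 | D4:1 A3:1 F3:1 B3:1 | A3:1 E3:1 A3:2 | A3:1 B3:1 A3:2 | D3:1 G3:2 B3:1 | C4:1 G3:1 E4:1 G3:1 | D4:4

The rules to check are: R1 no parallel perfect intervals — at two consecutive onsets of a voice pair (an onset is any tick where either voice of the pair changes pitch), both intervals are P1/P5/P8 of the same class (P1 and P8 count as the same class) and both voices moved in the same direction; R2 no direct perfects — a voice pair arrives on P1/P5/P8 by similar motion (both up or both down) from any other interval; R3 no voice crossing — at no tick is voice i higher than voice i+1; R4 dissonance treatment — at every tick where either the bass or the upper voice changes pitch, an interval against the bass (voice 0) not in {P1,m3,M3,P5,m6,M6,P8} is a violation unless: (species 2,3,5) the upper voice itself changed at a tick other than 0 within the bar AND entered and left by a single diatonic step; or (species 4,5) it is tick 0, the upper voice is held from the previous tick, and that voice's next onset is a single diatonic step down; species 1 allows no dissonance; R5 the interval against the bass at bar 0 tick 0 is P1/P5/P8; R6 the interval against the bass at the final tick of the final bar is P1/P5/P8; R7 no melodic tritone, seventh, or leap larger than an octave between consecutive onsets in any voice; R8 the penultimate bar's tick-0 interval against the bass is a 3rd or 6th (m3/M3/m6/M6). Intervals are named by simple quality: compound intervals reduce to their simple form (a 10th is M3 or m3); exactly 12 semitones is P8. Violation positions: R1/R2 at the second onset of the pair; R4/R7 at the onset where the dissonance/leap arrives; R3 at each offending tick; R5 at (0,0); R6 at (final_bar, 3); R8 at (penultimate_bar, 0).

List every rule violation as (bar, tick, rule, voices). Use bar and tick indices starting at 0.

bar 0: v0=D3 v1=D4 downbeat P8
bar 1: v0=C3 v1=A3 downbeat M6
bar 2: v0=D3 v1=D4 downbeat P8
bar 3: v0=C3 v1=A3 downbeat M6
bar 4: v0=D3 v1=A3 downbeat P5
bar 5: v0=B2 v1=D3 downbeat m3
bar 6: v0=E3 v1=C4 downbeat m6
bar 7: v0=D3 v1=D4 downbeat P8
  -> R4 @ bar 0 tick 3 v(0, 1): D3/C5 m7 untreated
  -> R7 @ bar 0 tick 3 v(1,): A3->C5 leap 15st
  -> R7 @ bar 1 tick 0 v(1,): C5->A3 leap 15st
  -> R2 @ bar 2 tick 0 v(0, 1): C3/E3 M3 -> D3/D4 P8 similar
  -> R7 @ bar 2 tick 0 v(1,): E3->D4 leap 10st
  -> R7 @ bar 2 tick 3 v(1,): F3->B3 leap 6st

(0, 3, R4, (0, 1))
(0, 3, R7, (1,))
(1, 0, R7, (1,))
(2, 0, R2, (0, 1))
(2, 0, R7, (1,))
(2, 3, R7, (1,))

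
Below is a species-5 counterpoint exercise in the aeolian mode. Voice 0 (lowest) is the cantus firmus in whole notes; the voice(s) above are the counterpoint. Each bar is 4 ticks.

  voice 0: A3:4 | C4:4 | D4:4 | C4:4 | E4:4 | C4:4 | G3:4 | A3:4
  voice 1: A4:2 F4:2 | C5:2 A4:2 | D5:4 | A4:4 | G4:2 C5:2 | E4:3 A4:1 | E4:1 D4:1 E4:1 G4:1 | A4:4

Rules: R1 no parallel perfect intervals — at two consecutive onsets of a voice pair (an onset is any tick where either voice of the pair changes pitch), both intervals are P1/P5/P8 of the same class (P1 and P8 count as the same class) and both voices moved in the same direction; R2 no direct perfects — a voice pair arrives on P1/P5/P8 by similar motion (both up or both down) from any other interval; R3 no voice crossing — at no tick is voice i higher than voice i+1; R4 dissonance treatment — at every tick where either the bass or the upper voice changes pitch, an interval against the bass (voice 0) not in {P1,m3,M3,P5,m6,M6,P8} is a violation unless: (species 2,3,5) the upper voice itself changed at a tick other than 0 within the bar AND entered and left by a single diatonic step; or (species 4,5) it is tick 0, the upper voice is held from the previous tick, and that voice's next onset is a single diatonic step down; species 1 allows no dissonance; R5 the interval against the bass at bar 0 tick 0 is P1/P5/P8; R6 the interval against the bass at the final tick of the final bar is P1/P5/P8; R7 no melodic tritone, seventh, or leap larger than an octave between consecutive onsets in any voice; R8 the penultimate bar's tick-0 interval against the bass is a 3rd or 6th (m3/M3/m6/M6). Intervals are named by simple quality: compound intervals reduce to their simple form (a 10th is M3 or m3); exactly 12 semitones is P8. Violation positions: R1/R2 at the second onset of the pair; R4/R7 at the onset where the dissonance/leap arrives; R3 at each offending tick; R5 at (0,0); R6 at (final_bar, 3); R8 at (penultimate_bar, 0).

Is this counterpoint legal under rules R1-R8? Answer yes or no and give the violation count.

No (3 violations)

bar 0: v0=A3 v1=A4 (P8)
bar 1: v0=C4 v1=C5 (P8)
bar 2: v0=D4 v1=D5 (P8)
bar 3: v0=C4 v1=A4 (M6)
bar 4: v0=E4 v1=G4 (m3)
bar 5: v0=C4 v1=E4 (M3)
bar 6: v0=G3 v1=E4 (M6)
bar 7: v0=A3 v1=A4 (P8)
  R2 @ bar1.0: A3/F4 m6 -> C4/C5 P8 similar
  R2 @ bar2.0: C4/A4 M6 -> D4/D5 P8 similar
  R1 @ bar7.0: G3/G4 P8 -> A3/A4 P8 similar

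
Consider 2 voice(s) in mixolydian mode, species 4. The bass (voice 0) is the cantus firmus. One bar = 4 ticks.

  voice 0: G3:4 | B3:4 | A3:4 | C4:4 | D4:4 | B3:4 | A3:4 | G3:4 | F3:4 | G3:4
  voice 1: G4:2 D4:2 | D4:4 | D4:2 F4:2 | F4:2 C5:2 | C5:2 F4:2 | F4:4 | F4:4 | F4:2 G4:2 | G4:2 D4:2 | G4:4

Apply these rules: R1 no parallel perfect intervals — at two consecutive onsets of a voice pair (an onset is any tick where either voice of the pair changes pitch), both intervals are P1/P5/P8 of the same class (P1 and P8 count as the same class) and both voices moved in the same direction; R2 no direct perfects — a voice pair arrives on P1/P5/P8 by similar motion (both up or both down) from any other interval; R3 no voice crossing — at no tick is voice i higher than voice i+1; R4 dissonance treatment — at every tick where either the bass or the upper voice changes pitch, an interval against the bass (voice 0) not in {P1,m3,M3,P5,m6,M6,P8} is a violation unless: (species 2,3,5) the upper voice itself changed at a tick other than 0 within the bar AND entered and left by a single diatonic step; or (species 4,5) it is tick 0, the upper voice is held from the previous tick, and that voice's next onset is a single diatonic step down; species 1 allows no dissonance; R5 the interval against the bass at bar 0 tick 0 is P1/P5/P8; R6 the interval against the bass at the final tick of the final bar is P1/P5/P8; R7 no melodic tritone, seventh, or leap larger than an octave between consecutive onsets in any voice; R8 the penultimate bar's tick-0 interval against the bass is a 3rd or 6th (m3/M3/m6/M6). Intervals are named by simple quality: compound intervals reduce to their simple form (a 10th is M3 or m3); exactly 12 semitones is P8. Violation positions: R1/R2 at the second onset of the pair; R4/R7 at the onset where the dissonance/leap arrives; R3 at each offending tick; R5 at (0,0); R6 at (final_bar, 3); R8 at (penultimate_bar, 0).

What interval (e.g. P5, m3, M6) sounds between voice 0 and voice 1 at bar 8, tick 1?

M2

voice 0=F3 voice 1=G4 -> M2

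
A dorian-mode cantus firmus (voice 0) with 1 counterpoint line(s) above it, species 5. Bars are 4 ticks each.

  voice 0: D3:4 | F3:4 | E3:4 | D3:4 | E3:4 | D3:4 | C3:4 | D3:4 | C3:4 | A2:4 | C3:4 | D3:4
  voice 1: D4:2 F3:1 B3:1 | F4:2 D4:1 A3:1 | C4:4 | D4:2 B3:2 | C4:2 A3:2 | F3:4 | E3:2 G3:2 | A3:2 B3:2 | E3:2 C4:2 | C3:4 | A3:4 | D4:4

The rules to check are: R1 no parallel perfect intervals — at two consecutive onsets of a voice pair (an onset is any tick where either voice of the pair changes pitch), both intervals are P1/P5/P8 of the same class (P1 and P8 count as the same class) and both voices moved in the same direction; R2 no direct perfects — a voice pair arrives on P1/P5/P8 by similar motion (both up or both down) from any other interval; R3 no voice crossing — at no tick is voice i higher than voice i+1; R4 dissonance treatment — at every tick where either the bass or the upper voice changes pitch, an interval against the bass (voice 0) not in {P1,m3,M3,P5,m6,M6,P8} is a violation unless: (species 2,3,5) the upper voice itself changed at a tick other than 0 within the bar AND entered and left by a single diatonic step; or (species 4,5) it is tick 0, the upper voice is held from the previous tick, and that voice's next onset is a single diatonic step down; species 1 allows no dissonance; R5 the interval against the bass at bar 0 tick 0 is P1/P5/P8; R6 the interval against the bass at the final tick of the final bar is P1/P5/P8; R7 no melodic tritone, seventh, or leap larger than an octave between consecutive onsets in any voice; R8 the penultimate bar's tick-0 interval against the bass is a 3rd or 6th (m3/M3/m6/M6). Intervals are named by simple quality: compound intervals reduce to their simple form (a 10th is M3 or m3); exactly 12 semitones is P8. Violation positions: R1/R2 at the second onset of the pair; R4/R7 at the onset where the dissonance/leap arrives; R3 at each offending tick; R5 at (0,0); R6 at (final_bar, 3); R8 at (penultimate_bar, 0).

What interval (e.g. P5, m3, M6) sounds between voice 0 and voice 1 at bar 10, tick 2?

M6

voice 0=C3 voice 1=A3 -> M6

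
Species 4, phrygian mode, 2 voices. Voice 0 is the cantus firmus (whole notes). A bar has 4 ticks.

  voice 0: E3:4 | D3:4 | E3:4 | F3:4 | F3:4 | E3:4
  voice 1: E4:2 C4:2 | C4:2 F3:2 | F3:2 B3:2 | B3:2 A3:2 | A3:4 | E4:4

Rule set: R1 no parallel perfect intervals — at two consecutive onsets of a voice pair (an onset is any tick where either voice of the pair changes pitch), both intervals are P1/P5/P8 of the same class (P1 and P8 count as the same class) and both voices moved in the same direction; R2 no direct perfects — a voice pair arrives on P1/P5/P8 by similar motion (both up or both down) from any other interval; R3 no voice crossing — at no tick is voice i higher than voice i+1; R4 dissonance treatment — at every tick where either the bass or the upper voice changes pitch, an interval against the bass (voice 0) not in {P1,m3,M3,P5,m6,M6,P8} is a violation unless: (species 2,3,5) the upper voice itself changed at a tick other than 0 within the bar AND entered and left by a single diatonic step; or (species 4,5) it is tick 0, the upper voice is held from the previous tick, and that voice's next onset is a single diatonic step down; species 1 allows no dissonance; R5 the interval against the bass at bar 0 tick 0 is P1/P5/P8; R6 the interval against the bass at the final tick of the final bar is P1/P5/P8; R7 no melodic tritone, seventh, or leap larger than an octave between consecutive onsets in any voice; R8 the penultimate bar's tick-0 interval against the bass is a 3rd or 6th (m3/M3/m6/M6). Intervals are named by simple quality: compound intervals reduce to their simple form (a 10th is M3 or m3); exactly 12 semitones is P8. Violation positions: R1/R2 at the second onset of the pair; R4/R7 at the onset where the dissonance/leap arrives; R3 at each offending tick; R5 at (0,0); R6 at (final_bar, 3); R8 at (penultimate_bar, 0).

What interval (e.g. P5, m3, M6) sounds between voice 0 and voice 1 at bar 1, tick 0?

m7

voice 0=D3 voice 1=C4 -> m7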